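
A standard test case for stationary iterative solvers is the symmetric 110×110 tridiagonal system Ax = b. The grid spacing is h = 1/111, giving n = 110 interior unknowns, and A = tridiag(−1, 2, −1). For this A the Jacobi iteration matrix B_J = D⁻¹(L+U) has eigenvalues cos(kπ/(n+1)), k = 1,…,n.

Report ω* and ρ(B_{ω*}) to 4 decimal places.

ρ_J = max_k |cos(kπ/111)| = cos(π/111) = 0.9996
√(1−ρ_J²) simplifies to sin(π/111) = 0.02830.
ω* = 2 / (1 + 0.02830) = 2 / 1.02830 ≈ 1.9450.
and ρ(B_{ω*}) = 1.9450 − 1 = 0.9450.

ω* = 1.9450, ρ_SOR = 0.9450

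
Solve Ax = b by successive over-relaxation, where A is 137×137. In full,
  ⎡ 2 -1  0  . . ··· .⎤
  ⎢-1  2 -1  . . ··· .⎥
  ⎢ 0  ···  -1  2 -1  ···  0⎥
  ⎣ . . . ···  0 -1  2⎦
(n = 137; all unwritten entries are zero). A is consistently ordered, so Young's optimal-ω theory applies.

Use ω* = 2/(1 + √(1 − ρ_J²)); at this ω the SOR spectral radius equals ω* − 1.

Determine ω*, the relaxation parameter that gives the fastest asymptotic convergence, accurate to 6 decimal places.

With n=137, ρ(Jacobi) = cos(π/138) = 0.999741.
√(1−ρ_J²) simplifies to sin(π/138) = 0.0227632.
Young: ω* = 2/(1+√(1−ρ_J²)) = 2/(1+0.0227632) = 2/1.0227632 = 1.955487.
Hence ρ(B_{ω*}) = 1.955487 − 1 = 0.955487.

ω* = 1.955487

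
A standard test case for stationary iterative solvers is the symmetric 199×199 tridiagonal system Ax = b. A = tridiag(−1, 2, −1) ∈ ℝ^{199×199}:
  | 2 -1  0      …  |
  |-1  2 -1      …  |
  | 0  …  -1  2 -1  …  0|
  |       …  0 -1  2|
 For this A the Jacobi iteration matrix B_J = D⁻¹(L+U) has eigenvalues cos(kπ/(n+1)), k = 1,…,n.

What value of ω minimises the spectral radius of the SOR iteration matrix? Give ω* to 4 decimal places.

ω* = 1.9691

spectrum of D⁻¹(L+U) = {cos(kπ/200) : 1≤k≤199}; ρ_J = cos(π/200) = 0.9999.
√(1−ρ_J²) simplifies to sin(π/200) = 0.01571.
Young: ω* = 2/(1+√(1−ρ_J²)) = 2/(1+0.01571) = 2/1.01571 = 1.9691.
Hence ρ(B_{ω*}) = 1.9691 − 1 = 0.9691.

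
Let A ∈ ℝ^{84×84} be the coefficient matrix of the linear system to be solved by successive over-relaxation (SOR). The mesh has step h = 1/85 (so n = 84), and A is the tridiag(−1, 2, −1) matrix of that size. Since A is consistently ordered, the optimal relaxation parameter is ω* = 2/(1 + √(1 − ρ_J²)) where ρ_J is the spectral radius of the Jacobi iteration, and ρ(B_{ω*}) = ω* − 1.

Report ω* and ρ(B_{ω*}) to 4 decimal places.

ρ_J = max_k |cos(kπ/85)| = cos(π/85) = 0.9993
1 − cos²(π/85) = sin²(π/85) ⇒ √(1−ρ_J²) = sin(π/85) = 0.03695.
ω* = 2/(1 + 0.03695) = 2/1.03695 = 1.9287.
[ρ_SOR] ω* − 1 = 0.9287.

ω* = 1.9287, ρ_SOR = 0.9287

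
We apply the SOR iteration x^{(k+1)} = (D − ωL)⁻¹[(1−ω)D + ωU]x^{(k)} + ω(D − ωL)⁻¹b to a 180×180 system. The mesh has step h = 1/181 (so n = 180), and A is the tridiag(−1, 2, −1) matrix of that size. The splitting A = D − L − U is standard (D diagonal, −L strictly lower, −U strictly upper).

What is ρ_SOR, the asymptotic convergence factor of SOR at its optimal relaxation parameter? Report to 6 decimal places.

ρ_SOR = 0.965880

[ρ_J] n=180: ρ(B_J) = cos(π/(n+1)) = cos(π/181) = 0.999849.
√(1−ρ_J²) simplifies to sin(π/181) = 0.0173560.
ω* = 2 / (1 + 0.0173560) = 2 / 1.0173560 ≈ 1.965880.
ρ(B_{ω*}) = ω*−1 = 0.965880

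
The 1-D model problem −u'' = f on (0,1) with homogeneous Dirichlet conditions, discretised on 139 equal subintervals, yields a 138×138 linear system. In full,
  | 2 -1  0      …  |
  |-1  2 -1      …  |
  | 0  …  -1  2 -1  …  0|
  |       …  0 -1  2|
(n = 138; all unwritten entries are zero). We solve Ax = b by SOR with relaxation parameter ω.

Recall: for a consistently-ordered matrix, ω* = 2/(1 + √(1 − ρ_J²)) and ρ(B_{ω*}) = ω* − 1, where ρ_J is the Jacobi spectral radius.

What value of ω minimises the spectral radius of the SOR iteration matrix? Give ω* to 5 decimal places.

[ρ_J] n=138: ρ(B_J) = cos(π/(n+1)) = cos(π/139) = 0.99974.
√(1−ρ_J²) simplifies to sin(π/139) = 0.022599.
So ω* = 2/1.022599 = 1.95580 (Young).
and ρ(B_{ω*}) = 1.95580 − 1 = 0.95580.

ω* = 1.95580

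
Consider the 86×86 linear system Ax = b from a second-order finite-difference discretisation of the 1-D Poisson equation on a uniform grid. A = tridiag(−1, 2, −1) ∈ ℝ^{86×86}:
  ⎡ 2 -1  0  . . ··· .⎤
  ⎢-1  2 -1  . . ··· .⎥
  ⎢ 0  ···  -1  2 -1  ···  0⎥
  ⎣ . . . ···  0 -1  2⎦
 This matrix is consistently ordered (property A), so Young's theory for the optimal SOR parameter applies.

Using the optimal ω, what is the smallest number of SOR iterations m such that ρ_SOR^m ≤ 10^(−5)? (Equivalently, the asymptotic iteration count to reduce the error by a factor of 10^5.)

m = 160

B_J for the 86×86 system has eigenvalues cos(kπ/87); ρ_J = cos(π/87) = 0.9993481.
root = sin(π/87) = 0.0361024  (since 1−cos² = sin²).
ω* = 2/(1+0.0361024) = 1.9303111
ρ_SOR = ω* − 1 = 1.9303111 − 1 = 0.9303111.
m ≥ 5·ln10 / (−ln 0.9303111) = 159.379; smallest integer m = 160.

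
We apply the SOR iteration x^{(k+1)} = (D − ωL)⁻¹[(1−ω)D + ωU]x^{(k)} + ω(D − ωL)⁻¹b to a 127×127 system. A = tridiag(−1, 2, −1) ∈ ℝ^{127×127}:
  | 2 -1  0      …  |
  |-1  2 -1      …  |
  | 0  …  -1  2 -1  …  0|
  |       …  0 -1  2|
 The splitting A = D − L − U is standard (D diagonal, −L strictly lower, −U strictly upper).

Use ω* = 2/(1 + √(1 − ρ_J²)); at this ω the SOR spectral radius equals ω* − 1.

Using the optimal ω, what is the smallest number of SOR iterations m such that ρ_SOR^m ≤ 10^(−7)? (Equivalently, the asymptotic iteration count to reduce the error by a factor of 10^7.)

B_J for the 127×127 system has eigenvalues cos(kπ/128); ρ_J = cos(π/128) = 0.9996988.
√(1 − cos²(π/128)) = sin(π/128) ≈ 0.0245412.
Young: ω* = 2/(1+√(1−ρ_J²)) = 2/(1+0.0245412) = 2/1.0245412 = 1.9520933.
ρ(B_{ω*}) = ω*−1 = 0.9520933
Need (0.9520933)^m ≤ 10^(−7): m ≥ 7·ln10/|ln 0.9520933| = 16.1181/0.0490922 = 328.323 ⇒ m = 329.

m = 329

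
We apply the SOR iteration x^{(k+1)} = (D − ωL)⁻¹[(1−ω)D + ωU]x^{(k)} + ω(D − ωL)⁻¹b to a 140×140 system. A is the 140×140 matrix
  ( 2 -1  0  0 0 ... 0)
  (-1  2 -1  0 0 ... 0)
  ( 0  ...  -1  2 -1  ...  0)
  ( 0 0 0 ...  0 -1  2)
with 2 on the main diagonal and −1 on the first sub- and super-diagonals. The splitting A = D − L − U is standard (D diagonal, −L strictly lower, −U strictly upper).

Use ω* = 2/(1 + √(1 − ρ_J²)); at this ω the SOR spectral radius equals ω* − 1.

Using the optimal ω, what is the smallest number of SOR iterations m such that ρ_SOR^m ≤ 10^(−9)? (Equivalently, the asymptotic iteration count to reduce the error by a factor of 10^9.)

spectrum of D⁻¹(L+U) = {cos(kπ/141) : 1≤k≤140}; ρ_J = cos(π/141) = 0.9997518.
root = sin(π/141) = 0.0222790  (since 1−cos² = sin²).
Young: ω* = 2/(1+√(1−ρ_J²)) = 2/(1+0.0222790) = 2/1.0222790 = 1.9564131.
ρ_SOR = ω* − 1 ≈ 0.9564131.
(0.9564131)^m ≤ 10^{−9}  ⇒  m·ln(0.9564131) ≤ −9·ln10  ⇒  m ≥ 465.010  ⇒  m = 466

m = 466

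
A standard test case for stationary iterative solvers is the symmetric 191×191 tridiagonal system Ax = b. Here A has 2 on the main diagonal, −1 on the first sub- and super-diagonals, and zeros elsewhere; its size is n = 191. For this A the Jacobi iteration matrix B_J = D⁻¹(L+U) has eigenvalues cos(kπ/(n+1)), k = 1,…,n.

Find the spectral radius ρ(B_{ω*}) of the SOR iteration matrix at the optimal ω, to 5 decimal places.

ρ_SOR = 0.96780

½·tridiag(1,0,1) at n=191: λ_k = cos(kπ/192); max |λ| at k=1 ⇒ ρ_J = cos(π/192) ≈ 0.99987.
root = sin(π/192) = 0.016362  (since 1−cos² = sin²).
[ω*] 2 ÷ (1 + 0.016362) = 2 ÷ 1.016362 = 1.96780.
ρ_SOR = ω* − 1 = 1.96780 − 1 = 0.96780.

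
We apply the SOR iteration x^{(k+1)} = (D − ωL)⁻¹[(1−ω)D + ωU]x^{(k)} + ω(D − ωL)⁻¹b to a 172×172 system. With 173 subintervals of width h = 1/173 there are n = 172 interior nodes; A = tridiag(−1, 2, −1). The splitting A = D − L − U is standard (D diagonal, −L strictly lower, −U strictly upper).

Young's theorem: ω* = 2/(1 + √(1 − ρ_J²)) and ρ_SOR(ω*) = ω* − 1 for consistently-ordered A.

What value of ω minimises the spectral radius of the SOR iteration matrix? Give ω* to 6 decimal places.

spectrum of D⁻¹(L+U) = {cos(kπ/173) : 1≤k≤172}; ρ_J = cos(π/173) = 0.999835.
root = sin(π/173) = 0.0181585  (since 1−cos² = sin²).
Then 2/(1+√(1−ρ_J²)) = 2/(1+0.0181585); ω* = 2/1.0181585 = 1.964331.
ρ(B_{ω*}) = ω*−1 = 0.964331

ω* = 1.964331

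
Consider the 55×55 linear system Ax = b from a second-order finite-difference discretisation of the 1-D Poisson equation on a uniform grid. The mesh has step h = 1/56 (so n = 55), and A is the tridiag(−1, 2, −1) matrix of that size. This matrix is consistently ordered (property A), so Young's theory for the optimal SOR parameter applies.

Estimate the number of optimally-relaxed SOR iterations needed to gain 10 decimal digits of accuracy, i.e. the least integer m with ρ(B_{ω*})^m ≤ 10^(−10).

n=55: λ(B_J) = 1 − λ(A)/2 = cos(kπ/56); k=1 gives ρ_J = 0.9984268.
√(1 − cos²(π/56)) = sin(π/56) ≈ 0.0560704.
ω* = 2/(1+0.0560704) = 1.8938131
ρ_SOR = ω* − 1 ≈ 0.8938131.
For 10 digits: m = 10·ln10 / (−ln 0.8938131) = 23.0259/0.112259 = 205.114; round up → m = 206.

m = 206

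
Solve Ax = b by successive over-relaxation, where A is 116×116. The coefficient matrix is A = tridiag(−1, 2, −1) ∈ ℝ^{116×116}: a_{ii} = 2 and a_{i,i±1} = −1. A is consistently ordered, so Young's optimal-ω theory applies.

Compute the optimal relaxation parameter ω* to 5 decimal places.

[ρ_J] n=116: ρ(B_J) = cos(π/(n+1)) = cos(π/117) = 0.99964.
√(1 − cos²(π/117)) = sin(π/117) ≈ 0.026848.
So ω* = 2/1.026848 = 1.94771 (Young).
ρ_SOR = ω* − 1 = 1.94771 − 1 = 0.94771.

ω* = 1.94771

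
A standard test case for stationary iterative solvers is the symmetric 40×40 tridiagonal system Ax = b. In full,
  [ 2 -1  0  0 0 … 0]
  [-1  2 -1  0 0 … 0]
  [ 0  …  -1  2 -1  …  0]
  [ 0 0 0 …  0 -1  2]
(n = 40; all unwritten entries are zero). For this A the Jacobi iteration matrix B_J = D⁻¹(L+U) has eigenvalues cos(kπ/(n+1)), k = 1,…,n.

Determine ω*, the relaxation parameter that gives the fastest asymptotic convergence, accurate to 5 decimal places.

B_J for the 40×40 system has eigenvalues cos(kπ/41); ρ_J = cos(π/41) = 0.99707.
√(1 − cos²(π/41)) = sin(π/41) ≈ 0.076549.
Then 2/(1+√(1−ρ_J²)) = 2/(1+0.076549); ω* = 2/1.076549 = 1.85779.
ρ_SOR = ω* − 1 = 1.85779 − 1 = 0.85779.

ω* = 1.85779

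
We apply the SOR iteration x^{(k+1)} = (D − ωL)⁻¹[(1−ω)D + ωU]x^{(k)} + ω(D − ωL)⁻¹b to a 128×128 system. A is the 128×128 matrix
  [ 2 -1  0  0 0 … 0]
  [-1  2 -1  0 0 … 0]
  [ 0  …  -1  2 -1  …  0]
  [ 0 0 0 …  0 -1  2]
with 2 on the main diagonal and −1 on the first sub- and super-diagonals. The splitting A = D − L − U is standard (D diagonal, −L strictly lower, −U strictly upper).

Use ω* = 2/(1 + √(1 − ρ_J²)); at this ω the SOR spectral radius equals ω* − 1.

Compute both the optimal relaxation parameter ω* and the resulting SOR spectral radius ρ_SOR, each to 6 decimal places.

ω* = 1.952456, ρ_SOR = 0.952456

ρ_J = max_k |cos(kπ/129)| = cos(π/129) = 0.999703
√(1−ρ_J²) simplifies to sin(π/129) = 0.0243510.
Young: ω* = 2/(1+√(1−ρ_J²)) = 2/(1+0.0243510) = 2/1.0243510 = 1.952456.
ρ_SOR = ω* − 1 ≈ 0.952456.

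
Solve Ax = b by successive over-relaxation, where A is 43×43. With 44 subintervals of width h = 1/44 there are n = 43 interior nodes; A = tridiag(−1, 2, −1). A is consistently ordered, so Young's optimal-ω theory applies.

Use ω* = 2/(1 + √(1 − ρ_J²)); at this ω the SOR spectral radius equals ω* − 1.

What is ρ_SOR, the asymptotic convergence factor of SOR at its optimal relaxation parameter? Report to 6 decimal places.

ρ_SOR = 0.866822

spectrum of D⁻¹(L+U) = {cos(kπ/44) : 1≤k≤43}; ρ_J = cos(π/44) = 0.997452.
√(1 − cos²(π/44)) = sin(π/44) ≈ 0.0713392.
ω* = 2/(1 + 0.0713392) = 2/1.0713392 = 1.866822.
and ρ(B_{ω*}) = 1.866822 − 1 = 0.866822.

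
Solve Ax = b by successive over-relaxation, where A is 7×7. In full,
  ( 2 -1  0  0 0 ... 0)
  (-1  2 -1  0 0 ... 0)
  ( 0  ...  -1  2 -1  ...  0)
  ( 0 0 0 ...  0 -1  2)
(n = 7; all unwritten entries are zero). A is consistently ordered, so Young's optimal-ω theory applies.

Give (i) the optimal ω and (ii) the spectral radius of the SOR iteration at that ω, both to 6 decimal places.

B_J for the 7×7 system has eigenvalues cos(kπ/8); ρ_J = cos(π/8) = 0.923880.
root = sin(π/8) = 0.3826834  (since 1−cos² = sin²).
So ω* = 2/1.3826834 = 1.446463 (Young).
At ω = 1.446463 every |λ(B_ω)| = ω−1, so ρ_SOR = 0.446463.

ω* = 1.446463, ρ_SOR = 0.446463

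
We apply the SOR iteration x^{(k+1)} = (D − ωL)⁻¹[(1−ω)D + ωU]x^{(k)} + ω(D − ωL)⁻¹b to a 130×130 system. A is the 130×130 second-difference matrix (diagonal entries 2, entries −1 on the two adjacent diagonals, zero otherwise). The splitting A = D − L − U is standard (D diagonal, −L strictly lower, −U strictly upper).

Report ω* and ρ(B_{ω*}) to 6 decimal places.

ω* = 1.953164, ρ_SOR = 0.953164

[ρ_J] n=130: ρ(B_J) = cos(π/(n+1)) = cos(π/131) = 0.999712.
√(1−ρ_J²) = |sin(π/131)| = 0.0239793
Then 2/(1+√(1−ρ_J²)) = 2/(1+0.0239793); ω* = 2/1.0239793 = 1.953164.
and ρ(B_{ω*}) = 1.953164 − 1 = 0.953164.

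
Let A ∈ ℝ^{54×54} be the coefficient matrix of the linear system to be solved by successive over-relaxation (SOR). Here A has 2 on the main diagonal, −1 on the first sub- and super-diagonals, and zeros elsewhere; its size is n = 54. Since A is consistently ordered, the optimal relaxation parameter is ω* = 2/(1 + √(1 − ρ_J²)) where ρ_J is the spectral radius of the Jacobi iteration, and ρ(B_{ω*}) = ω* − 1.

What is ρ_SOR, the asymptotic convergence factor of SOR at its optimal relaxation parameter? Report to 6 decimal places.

ρ_SOR = 0.891989

spectrum of D⁻¹(L+U) = {cos(kπ/55) : 1≤k≤54}; ρ_J = cos(π/55) = 0.998369.
1 − cos²(π/55) = sin²(π/55) ⇒ √(1−ρ_J²) = sin(π/55) = 0.0570888.
ω* = 2 / (1 + 0.0570888) = 2 / 1.0570888 ≈ 1.891989.
ρ(B_{ω*}) = ω*−1 = 0.891989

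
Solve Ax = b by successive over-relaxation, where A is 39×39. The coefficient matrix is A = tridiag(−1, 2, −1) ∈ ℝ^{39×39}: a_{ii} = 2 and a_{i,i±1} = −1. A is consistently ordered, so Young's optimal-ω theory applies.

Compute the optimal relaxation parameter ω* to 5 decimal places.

[ρ_J] n=39: ρ(B_J) = cos(π/(n+1)) = cos(π/40) = 0.99692.
root = sin(π/40) = 0.078459  (since 1−cos² = sin²).
Then 2/(1+√(1−ρ_J²)) = 2/(1+0.078459); ω* = 2/1.078459 = 1.85450.
At ω = 1.85450 every |λ(B_ω)| = ω−1, so ρ_SOR = 0.85450.

ω* = 1.85450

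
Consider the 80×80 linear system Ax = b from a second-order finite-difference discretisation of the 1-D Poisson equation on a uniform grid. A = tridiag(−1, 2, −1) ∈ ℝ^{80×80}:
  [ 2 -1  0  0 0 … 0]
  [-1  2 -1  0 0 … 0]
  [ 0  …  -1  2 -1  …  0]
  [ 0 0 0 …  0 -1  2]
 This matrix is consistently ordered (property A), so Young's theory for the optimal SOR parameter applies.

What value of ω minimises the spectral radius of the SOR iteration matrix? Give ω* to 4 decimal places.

ω* = 1.9253

[ρ_J] n=80: ρ(B_J) = cos(π/(n+1)) = cos(π/81) = 0.9992.
1 − cos²(π/81) = sin²(π/81) ⇒ √(1−ρ_J²) = sin(π/81) = 0.03878.
ω* = 2/(1+0.03878) = 1.9253
and ρ(B_{ω*}) = 1.9253 − 1 = 0.9253.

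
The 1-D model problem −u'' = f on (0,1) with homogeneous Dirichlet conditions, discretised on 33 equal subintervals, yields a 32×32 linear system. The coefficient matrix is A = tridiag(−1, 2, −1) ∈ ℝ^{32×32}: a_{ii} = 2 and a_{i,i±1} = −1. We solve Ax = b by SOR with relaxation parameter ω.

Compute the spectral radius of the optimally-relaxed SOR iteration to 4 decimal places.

ρ_SOR = 0.8264

With n=32, ρ(Jacobi) = cos(π/33) = 0.9955.
root = sin(π/33) = 0.09506  (since 1−cos² = sin²).
ω* = 2 / (1 + 0.09506) = 2 / 1.09506 ≈ 1.8264.
[ρ_SOR] ω* − 1 = 0.8264.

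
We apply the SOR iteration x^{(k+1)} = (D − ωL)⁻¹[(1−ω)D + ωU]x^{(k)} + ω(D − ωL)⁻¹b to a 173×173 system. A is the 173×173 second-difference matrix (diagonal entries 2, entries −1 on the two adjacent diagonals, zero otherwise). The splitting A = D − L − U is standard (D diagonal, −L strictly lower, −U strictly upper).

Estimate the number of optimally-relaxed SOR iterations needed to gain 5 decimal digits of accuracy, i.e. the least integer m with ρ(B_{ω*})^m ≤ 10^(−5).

[ρ_J] n=173: ρ(B_J) = cos(π/(n+1)) = cos(π/174) = 0.9998370.
√(1 − cos²(π/174)) = sin(π/174) ≈ 0.0180541.
Young: ω* = 2/(1+√(1−ρ_J²)) = 2/(1+0.0180541) = 2/1.0180541 = 1.9645321.
and ρ(B_{ω*}) = 1.9645321 − 1 = 0.9645321.
Need (0.9645321)^m ≤ 10^(−5): m ≥ 5·ln10/|ln 0.9645321| = 11.5129/0.0361122 = 318.809 ⇒ m = 319.

m = 319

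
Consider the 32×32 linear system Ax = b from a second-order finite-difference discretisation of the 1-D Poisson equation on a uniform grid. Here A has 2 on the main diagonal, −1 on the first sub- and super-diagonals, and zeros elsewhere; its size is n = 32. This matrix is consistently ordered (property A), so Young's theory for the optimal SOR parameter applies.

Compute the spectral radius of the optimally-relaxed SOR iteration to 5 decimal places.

ρ_SOR = 0.82639

With n=32, ρ(Jacobi) = cos(π/33) = 0.99547.
√(1 − cos²(π/33)) = sin(π/33) ≈ 0.095056.
Then 2/(1+√(1−ρ_J²)) = 2/(1+0.095056); ω* = 2/1.095056 = 1.82639.
Hence ρ(B_{ω*}) = 1.82639 − 1 = 0.82639.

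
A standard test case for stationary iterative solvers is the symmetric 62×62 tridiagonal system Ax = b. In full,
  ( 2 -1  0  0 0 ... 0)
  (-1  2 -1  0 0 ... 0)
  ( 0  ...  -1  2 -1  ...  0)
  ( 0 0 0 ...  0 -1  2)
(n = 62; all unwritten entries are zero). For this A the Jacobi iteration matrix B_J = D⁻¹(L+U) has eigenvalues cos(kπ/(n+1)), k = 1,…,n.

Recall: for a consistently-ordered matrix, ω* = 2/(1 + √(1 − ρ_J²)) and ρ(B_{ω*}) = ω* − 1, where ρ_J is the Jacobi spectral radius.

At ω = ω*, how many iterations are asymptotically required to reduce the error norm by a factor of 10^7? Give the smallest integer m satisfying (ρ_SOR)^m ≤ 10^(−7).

m = 162

½·tridiag(1,0,1) at n=62: λ_k = cos(kπ/63); max |λ| at k=1 ⇒ ρ_J = cos(π/63) ≈ 0.9987569.
1 − cos²(π/63) = sin²(π/63) ⇒ √(1−ρ_J²) = sin(π/63) = 0.0498459.
Young: ω* = 2/(1+√(1−ρ_J²)) = 2/(1+0.0498459) = 2/1.0498459 = 1.9050415.
and ρ(B_{ω*}) = 1.9050415 − 1 = 0.9050415.
7·ln10 = 16.1181; −ln(0.9050415) = 0.0997745; m = ⌈16.1181/0.0997745⌉ = ⌈161.545⌉ = 162.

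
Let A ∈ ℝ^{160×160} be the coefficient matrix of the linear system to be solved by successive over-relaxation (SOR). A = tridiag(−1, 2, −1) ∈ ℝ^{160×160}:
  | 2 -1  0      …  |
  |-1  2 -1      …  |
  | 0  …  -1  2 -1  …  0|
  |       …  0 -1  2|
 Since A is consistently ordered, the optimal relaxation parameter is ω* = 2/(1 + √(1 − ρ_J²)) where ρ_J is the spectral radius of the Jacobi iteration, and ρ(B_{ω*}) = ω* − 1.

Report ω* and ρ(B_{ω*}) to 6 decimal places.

ω* = 1.961723, ρ_SOR = 0.961723

spectrum of D⁻¹(L+U) = {cos(kπ/161) : 1≤k≤160}; ρ_J = cos(π/161) = 0.999810.
root = sin(π/161) = 0.0195118  (since 1−cos² = sin²).
Then 2/(1+√(1−ρ_J²)) = 2/(1+0.0195118); ω* = 2/1.0195118 = 1.961723.
and ρ(B_{ω*}) = 1.961723 − 1 = 0.961723.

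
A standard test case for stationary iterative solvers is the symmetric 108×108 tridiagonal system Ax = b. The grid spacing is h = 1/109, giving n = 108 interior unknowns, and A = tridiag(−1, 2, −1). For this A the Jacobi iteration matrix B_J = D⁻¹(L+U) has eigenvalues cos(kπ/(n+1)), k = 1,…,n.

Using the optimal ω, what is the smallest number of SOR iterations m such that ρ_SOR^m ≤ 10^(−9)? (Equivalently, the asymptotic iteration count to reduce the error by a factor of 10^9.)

ρ_J = max_k |cos(kπ/109)| = cos(π/109) = 0.9995847
√(1 − cos²(π/109)) = sin(π/109) ≈ 0.0288180.
ω* = 2/(1 + 0.0288180) = 2/1.0288180 = 1.9439784.
ρ(B_{ω*}) = ω*−1 = 0.9439784
For 9 digits: m = 9·ln10 / (−ln 0.9439784) = 20.7233/0.057652 = 359.455; round up → m = 360.

m = 360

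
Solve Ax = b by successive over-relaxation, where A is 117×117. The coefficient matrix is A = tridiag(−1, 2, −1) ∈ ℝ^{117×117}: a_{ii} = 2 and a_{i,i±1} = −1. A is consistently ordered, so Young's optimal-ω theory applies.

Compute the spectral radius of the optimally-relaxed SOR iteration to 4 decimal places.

ρ_SOR = 0.9481

n=117: λ(B_J) = 1 − λ(A)/2 = cos(kπ/118); k=1 gives ρ_J = 0.9996.
√(1−ρ_J²) = |sin(π/118)| = 0.02662
Then 2/(1+√(1−ρ_J²)) = 2/(1+0.02662); ω* = 2/1.02662 = 1.9481.
ρ_SOR = ω* − 1 ≈ 0.9481.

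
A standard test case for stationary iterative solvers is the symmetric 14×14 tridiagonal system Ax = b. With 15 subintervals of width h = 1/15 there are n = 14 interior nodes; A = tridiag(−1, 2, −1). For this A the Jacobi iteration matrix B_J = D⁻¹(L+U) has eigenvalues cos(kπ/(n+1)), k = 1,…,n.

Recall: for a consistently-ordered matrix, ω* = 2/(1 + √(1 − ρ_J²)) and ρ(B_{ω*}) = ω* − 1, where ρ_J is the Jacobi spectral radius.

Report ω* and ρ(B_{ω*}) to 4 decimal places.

[ρ_J] n=14: ρ(B_J) = cos(π/(n+1)) = cos(π/15) = 0.9781.
root = sin(π/15) = 0.20791  (since 1−cos² = sin²).
Then 2/(1+√(1−ρ_J²)) = 2/(1+0.20791); ω* = 2/1.20791 = 1.6558.
At ω = 1.6558 every |λ(B_ω)| = ω−1, so ρ_SOR = 0.6558.

ω* = 1.6558, ρ_SOR = 0.6558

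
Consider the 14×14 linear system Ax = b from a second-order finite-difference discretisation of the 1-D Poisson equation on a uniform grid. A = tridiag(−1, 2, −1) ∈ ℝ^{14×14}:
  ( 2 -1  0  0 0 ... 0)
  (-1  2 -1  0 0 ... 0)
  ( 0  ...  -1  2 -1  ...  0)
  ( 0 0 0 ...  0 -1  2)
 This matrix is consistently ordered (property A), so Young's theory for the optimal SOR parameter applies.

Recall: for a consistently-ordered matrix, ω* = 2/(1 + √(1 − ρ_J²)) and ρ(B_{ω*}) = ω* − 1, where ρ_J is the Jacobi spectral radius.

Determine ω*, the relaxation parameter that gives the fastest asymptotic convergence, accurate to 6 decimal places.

B_J for the 14×14 system has eigenvalues cos(kπ/15); ρ_J = cos(π/15) = 0.978148.
√(1−ρ_J²) simplifies to sin(π/15) = 0.2079117.
ω* = 2/(1 + 0.2079117) = 2/1.2079117 = 1.655750.
At ω = 1.655750 every |λ(B_ω)| = ω−1, so ρ_SOR = 0.655750.

ω* = 1.655750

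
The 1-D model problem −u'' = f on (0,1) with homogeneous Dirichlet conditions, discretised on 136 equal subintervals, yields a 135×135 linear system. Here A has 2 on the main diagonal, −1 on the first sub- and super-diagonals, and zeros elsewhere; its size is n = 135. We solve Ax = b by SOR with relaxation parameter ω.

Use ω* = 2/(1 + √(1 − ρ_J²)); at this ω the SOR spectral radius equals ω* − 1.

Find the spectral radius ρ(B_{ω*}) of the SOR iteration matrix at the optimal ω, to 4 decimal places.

ρ_SOR = 0.9548

With n=135, ρ(Jacobi) = cos(π/136) = 0.9997.
√(1−ρ_J²) simplifies to sin(π/136) = 0.02310.
ω* = 2/(1 + 0.02310) = 2/1.02310 = 1.9548.
and ρ(B_{ω*}) = 1.9548 − 1 = 0.9548.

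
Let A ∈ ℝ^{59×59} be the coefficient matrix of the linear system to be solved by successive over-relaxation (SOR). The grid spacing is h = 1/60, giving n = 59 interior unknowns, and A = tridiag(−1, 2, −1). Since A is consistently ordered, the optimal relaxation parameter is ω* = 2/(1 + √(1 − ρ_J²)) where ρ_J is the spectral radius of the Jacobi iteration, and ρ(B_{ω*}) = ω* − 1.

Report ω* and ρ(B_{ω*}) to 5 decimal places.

ω* = 1.90053, ρ_SOR = 0.90053

ρ_J = max_k |cos(kπ/60)| = cos(π/60) = 0.99863
1 − cos²(π/60) = sin²(π/60) ⇒ √(1−ρ_J²) = sin(π/60) = 0.052336.
ω* = 2 / (1 + 0.052336) = 2 / 1.052336 ≈ 1.90053.
Hence ρ(B_{ω*}) = 1.90053 − 1 = 0.90053.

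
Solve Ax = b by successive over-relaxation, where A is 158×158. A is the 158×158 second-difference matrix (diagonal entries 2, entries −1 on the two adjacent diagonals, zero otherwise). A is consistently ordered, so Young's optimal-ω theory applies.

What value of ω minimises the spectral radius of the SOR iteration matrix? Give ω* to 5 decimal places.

With n=158, ρ(Jacobi) = cos(π/159) = 0.99980.
√(1−ρ_J²) = |sin(π/159)| = 0.019757
ω* = 2 / (1 + 0.019757) = 2 / 1.019757 ≈ 1.96125.
ρ(B_{ω*}) = ω*−1 = 0.96125

ω* = 1.96125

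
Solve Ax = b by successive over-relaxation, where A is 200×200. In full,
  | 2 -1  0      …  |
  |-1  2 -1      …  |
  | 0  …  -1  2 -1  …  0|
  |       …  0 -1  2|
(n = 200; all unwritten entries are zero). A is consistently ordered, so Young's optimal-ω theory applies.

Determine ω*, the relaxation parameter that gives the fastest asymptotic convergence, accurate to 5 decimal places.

ω* = 1.96922

B_J for the 200×200 system has eigenvalues cos(kπ/201); ρ_J = cos(π/201) = 0.99988.
√(1−ρ_J²) simplifies to sin(π/201) = 0.015629.
ω* = 2 / (1 + 0.015629) = 2 / 1.015629 ≈ 1.96922.
[ρ_SOR] ω* − 1 = 0.96922.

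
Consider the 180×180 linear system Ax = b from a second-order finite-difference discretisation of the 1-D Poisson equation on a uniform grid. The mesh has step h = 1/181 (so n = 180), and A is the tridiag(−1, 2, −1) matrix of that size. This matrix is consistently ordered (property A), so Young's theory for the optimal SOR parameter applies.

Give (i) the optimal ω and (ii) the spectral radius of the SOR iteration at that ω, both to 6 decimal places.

½·tridiag(1,0,1) at n=180: λ_k = cos(kπ/181); max |λ| at k=1 ⇒ ρ_J = cos(π/181) ≈ 0.999849.
root = sin(π/181) = 0.0173560  (since 1−cos² = sin²).
ω* = 2/(1 + 0.0173560) = 2/1.0173560 = 1.965880.
[ρ_SOR] ω* − 1 = 0.965880.

ω* = 1.965880, ρ_SOR = 0.965880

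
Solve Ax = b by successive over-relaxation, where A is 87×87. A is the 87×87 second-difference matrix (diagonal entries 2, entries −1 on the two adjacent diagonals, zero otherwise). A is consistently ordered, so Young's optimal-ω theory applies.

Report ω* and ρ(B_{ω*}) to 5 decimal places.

ω* = 1.93108, ρ_SOR = 0.93108

With n=87, ρ(Jacobi) = cos(π/88) = 0.99936.
√(1−ρ_J²) = |sin(π/88)| = 0.035692
ω* = 2 / (1 + 0.035692) = 2 / 1.035692 ≈ 1.93108.
Hence ρ(B_{ω*}) = 1.93108 − 1 = 0.93108.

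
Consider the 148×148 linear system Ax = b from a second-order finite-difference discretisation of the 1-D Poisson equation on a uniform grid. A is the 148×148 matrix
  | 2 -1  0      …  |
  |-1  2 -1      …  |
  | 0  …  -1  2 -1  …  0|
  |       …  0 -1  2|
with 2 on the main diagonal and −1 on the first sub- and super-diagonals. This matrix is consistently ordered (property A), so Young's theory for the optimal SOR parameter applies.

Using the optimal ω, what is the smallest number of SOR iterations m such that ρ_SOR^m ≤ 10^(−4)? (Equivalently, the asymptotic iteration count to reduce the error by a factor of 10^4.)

m = 219

ρ_J = max_k |cos(kπ/149)| = cos(π/149) = 0.9997777
root = sin(π/149) = 0.0210830  (since 1−cos² = sin²).
Then 2/(1+√(1−ρ_J²)) = 2/(1+0.0210830); ω* = 2/1.0210830 = 1.9587046.
Hence ρ(B_{ω*}) = 1.9587046 − 1 = 0.9587046.
ρ_SOR^m ≤ 10^(−4) ⇔ m ≥ 4·ln10/(−ln 0.9587046) = 9.21034/0.0421723 = 218.398; m = ⌈218.398⌉ = 219.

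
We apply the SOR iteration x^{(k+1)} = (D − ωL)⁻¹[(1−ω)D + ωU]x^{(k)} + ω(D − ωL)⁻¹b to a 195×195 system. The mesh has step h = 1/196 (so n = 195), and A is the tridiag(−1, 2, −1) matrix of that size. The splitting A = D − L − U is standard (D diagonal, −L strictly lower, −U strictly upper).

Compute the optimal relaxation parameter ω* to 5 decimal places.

B_J for the 195×195 system has eigenvalues cos(kπ/196); ρ_J = cos(π/196) = 0.99987.
root = sin(π/196) = 0.016028  (since 1−cos² = sin²).
Then 2/(1+√(1−ρ_J²)) = 2/(1+0.016028); ω* = 2/1.016028 = 1.96845.
Hence ρ(B_{ω*}) = 1.96845 − 1 = 0.96845.

ω* = 1.96845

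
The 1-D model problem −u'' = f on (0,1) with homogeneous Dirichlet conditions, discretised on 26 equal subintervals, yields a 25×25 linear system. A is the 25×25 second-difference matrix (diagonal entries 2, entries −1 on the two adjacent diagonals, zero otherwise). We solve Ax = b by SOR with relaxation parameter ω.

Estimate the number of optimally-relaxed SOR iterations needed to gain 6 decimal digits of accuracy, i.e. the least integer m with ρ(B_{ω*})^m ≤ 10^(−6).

½·tridiag(1,0,1) at n=25: λ_k = cos(kπ/26); max |λ| at k=1 ⇒ ρ_J = cos(π/26) ≈ 0.9927089.
root = sin(π/26) = 0.1205367  (since 1−cos² = sin²).
ω* = 2/(1 + 0.1205367) = 2/1.1205367 = 1.7848590.
ρ(B_{ω*}) = ω*−1 = 0.7848590
(0.7848590)^m ≤ 10^{−6}  ⇒  m·ln(0.7848590) ≤ −6·ln10  ⇒  m ≥ 57.030  ⇒  m = 58

m = 58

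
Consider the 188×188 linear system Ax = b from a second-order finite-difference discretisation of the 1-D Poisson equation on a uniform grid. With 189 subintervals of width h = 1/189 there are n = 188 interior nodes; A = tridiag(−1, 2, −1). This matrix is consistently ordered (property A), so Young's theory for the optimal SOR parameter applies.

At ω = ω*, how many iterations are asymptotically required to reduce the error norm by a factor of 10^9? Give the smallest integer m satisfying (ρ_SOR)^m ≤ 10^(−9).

With n=188, ρ(Jacobi) = cos(π/189) = 0.9998619.
1 − cos²(π/189) = sin²(π/189) ⇒ √(1−ρ_J²) = sin(π/189) = 0.0166214.
Young: ω* = 2/(1+√(1−ρ_J²)) = 2/(1+0.0166214) = 2/1.0166214 = 1.9673007.
At ω = 1.9673007 every |λ(B_ω)| = ω−1, so ρ_SOR = 0.9673007.
For 9 digits: m = 9·ln10 / (−ln 0.9673007) = 20.7233/0.0332459 = 623.334; round up → m = 624.

m = 624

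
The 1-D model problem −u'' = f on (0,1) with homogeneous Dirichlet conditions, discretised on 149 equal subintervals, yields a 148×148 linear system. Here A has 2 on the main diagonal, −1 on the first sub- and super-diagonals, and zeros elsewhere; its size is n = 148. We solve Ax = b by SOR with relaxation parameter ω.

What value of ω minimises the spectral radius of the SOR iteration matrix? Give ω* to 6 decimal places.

ρ_J = max_k |cos(kπ/149)| = cos(π/149) = 0.999778
√(1−ρ_J²) simplifies to sin(π/149) = 0.0210830.
ω* = 2/(1+0.0210830) = 1.958705
ρ_SOR = ω* − 1 = 1.958705 − 1 = 0.958705.

ω* = 1.958705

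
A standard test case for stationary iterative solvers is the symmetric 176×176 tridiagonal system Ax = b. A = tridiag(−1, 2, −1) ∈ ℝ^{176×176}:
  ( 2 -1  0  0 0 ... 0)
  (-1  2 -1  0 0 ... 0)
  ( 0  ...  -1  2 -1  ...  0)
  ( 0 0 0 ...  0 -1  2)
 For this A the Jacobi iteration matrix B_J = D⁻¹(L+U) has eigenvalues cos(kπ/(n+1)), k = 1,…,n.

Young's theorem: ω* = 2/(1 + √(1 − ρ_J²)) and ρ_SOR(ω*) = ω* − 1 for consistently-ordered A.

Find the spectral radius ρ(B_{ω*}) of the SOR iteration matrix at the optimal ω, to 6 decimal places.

With n=176, ρ(Jacobi) = cos(π/177) = 0.999842.
root = sin(π/177) = 0.0177482  (since 1−cos² = sin²).
Young: ω* = 2/(1+√(1−ρ_J²)) = 2/(1+0.0177482) = 2/1.0177482 = 1.965123.
ρ_SOR = ω* − 1 = 1.965123 − 1 = 0.965123.

ρ_SOR = 0.965123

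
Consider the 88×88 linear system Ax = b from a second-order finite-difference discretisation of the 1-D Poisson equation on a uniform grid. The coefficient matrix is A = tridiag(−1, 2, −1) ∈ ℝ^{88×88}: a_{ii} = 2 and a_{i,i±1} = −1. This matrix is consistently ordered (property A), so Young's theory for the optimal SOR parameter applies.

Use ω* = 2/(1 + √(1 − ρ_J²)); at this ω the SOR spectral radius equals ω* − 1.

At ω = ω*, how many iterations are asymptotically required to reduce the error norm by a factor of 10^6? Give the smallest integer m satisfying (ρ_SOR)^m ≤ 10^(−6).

m = 196

[ρ_J] n=88: ρ(B_J) = cos(π/(n+1)) = cos(π/89) = 0.9993771.
√(1−ρ_J²) = |sin(π/89)| = 0.0352915
ω* = 2 / (1 + 0.0352915) = 2 / 1.0352915 ≈ 1.9318231.
Hence ρ(B_{ω*}) = 1.9318231 − 1 = 0.9318231.
For 6 digits: m = 6·ln10 / (−ln 0.9318231) = 13.8155/0.0706123 = 195.653; round up → m = 196.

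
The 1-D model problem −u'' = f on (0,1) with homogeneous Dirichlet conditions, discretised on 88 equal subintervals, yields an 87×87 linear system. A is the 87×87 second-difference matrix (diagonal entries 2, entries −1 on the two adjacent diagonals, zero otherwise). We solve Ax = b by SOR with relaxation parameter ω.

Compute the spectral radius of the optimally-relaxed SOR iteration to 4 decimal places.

B_J for the 87×87 system has eigenvalues cos(kπ/88); ρ_J = cos(π/88) = 0.9994.
√(1−ρ_J²) simplifies to sin(π/88) = 0.03569.
ω* = 2/(1 + 0.03569) = 2/1.03569 = 1.9311.
ρ(B_{ω*}) = ω*−1 = 0.9311

ρ_SOR = 0.9311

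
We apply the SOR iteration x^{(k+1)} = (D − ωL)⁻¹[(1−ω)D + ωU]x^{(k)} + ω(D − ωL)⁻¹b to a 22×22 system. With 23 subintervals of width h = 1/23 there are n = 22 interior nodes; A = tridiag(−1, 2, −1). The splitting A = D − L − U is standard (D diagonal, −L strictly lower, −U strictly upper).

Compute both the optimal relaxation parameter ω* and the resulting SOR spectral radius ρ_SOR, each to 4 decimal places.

spectrum of D⁻¹(L+U) = {cos(kπ/23) : 1≤k≤22}; ρ_J = cos(π/23) = 0.9907.
root = sin(π/23) = 0.13617  (since 1−cos² = sin²).
ω* = 2/(1+0.13617) = 1.7603
[ρ_SOR] ω* − 1 = 0.7603.

ω* = 1.7603, ρ_SOR = 0.7603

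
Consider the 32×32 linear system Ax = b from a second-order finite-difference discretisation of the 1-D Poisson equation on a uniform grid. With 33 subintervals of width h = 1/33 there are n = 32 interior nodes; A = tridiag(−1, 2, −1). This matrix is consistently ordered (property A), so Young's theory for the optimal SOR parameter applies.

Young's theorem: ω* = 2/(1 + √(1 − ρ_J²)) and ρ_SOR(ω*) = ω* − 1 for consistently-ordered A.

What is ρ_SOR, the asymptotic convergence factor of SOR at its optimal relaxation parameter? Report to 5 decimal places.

B_J for the 32×32 system has eigenvalues cos(kπ/33); ρ_J = cos(π/33) = 0.99547.
√(1 − cos²(π/33)) = sin(π/33) ≈ 0.095056.
Then 2/(1+√(1−ρ_J²)) = 2/(1+0.095056); ω* = 2/1.095056 = 1.82639.
ρ(B_{ω*}) = ω*−1 = 0.82639

ρ_SOR = 0.82639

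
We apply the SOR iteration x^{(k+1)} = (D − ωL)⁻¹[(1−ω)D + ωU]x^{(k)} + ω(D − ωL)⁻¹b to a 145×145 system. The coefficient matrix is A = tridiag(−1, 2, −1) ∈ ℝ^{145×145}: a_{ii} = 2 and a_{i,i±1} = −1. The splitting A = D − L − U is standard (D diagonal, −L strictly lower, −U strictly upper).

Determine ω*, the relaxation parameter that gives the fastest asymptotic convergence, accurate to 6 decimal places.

ω* = 1.957874

spectrum of D⁻¹(L+U) = {cos(kπ/146) : 1≤k≤145}; ρ_J = cos(π/146) = 0.999769.
√(1−ρ_J²) = |sin(π/146)| = 0.0215161
Then 2/(1+√(1−ρ_J²)) = 2/(1+0.0215161); ω* = 2/1.0215161 = 1.957874.
ρ_SOR = ω* − 1 ≈ 0.957874.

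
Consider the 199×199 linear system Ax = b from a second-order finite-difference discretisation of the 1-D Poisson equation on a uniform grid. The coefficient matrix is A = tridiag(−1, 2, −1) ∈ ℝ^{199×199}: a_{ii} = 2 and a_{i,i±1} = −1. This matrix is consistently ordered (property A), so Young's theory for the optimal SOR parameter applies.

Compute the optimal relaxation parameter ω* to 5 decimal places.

[ρ_J] n=199: ρ(B_J) = cos(π/(n+1)) = cos(π/200) = 0.99988.
√(1 − cos²(π/200)) = sin(π/200) ≈ 0.015707.
ω* = 2/(1+0.015707) = 1.96907
Hence ρ(B_{ω*}) = 1.96907 − 1 = 0.96907.

ω* = 1.96907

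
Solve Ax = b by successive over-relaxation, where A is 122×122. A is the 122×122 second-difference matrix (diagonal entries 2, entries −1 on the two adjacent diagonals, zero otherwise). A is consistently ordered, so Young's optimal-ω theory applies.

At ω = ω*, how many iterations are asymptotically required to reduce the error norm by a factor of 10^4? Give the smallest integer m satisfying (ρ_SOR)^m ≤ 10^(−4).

With n=122, ρ(Jacobi) = cos(π/123) = 0.9996738.
√(1 − cos²(π/123)) = sin(π/123) ≈ 0.0255386.
Young: ω* = 2/(1+√(1−ρ_J²)) = 2/(1+0.0255386) = 2/1.0255386 = 1.9501948.
At ω = 1.9501948 every |λ(B_ω)| = ω−1, so ρ_SOR = 0.9501948.
m ≥ 4·ln10 / (−ln 0.9501948) = 180.283; smallest integer m = 181.

m = 181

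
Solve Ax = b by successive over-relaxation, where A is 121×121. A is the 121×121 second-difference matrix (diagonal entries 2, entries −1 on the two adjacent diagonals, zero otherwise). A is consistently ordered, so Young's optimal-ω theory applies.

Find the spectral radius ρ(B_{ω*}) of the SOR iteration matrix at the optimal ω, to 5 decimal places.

½·tridiag(1,0,1) at n=121: λ_k = cos(kπ/122); max |λ| at k=1 ⇒ ρ_J = cos(π/122) ≈ 0.99967.
√(1−ρ_J²) simplifies to sin(π/122) = 0.025748.
[ω*] 2 ÷ (1 + 0.025748) = 2 ÷ 1.025748 = 1.94980.
At ω = 1.94980 every |λ(B_ω)| = ω−1, so ρ_SOR = 0.94980.

ρ_SOR = 0.94980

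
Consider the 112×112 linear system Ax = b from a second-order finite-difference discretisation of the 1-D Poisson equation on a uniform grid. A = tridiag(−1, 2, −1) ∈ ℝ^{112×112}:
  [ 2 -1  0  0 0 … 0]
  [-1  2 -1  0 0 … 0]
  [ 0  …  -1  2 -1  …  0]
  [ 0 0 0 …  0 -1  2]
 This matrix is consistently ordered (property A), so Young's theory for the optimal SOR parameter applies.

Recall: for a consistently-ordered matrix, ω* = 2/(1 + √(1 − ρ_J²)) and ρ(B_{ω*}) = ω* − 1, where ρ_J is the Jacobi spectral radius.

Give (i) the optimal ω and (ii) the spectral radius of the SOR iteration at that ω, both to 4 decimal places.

½·tridiag(1,0,1) at n=112: λ_k = cos(kπ/113); max |λ| at k=1 ⇒ ρ_J = cos(π/113) ≈ 0.9996.
1 − cos²(π/113) = sin²(π/113) ⇒ √(1−ρ_J²) = sin(π/113) = 0.02780.
ω* = 2/(1+0.02780) = 1.9459
and ρ(B_{ω*}) = 1.9459 − 1 = 0.9459.

ω* = 1.9459, ρ_SOR = 0.9459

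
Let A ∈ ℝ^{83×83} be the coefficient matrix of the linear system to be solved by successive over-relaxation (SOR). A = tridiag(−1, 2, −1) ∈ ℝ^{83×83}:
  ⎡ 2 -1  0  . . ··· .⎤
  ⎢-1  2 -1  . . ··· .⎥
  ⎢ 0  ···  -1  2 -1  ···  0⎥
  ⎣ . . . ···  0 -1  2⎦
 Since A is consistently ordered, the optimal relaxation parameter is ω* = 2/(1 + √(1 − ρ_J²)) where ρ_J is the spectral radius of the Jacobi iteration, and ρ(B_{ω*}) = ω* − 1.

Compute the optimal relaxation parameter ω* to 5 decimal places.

ω* = 1.92791

With n=83, ρ(Jacobi) = cos(π/84) = 0.99930.
root = sin(π/84) = 0.037391  (since 1−cos² = sin²).
Young: ω* = 2/(1+√(1−ρ_J²)) = 2/(1+0.037391) = 2/1.037391 = 1.92791.
and ρ(B_{ω*}) = 1.92791 − 1 = 0.92791.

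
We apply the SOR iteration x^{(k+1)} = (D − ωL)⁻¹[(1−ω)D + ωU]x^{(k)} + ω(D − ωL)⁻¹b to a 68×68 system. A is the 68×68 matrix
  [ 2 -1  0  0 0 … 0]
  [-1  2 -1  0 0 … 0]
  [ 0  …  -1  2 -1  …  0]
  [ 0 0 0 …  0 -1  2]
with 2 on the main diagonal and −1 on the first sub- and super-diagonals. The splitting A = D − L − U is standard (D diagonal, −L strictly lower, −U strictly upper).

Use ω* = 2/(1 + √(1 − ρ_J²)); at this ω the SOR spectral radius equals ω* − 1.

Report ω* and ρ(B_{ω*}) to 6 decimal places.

[ρ_J] n=68: ρ(B_J) = cos(π/(n+1)) = cos(π/69) = 0.998964.
1 − cos²(π/69) = sin²(π/69) ⇒ √(1−ρ_J²) = sin(π/69) = 0.0455146.
ω* = 2/(1+0.0455146) = 1.912934
ρ_SOR = ω* − 1 = 1.912934 − 1 = 0.912934.

ω* = 1.912934, ρ_SOR = 0.912934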